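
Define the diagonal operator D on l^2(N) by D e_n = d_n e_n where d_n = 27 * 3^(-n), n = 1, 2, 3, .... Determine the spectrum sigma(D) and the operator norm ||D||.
sigma(D) = {27 * 3^(-n) : n ≥ 1} ∪ {0}; ||D|| = 9

A bounded diagonal operator on l^2 with diagonal entries d_n has spectrum equal to the closure of {d_n : n ≥ 1}: every d_n is an eigenvalue (with eigenvector e_n), so {d_n} ⊂ sigma(D); the spectrum is closed, so its closure is too; and for lambda not in the closure, (D - lambda I) has bounded inverse (the diagonal entries 1/(d_n - lambda) are bounded). For our sequence d_n = 27 * 3^(-n), n = 1, 2, 3, ...:
  - {d_n} = {27 * 3^(-n) : n ≥ 1}; the only limit point is 0
  - closure = {27 * 3^(-n) : n ≥ 1} ∪ {0}
For the norm: a diagonal operator has ||D|| = sup_n |d_n|. Here d_n = 27 * 3^(-n) is positive and decreasing, so sup_n |d_n| = d_1 = 27/3 = 9. So ||D|| = 9.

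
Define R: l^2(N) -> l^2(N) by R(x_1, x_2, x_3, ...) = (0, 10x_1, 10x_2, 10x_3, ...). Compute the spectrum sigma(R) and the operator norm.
sigma(R) = closed disk {z in C : |z| ≤ 10}; ||R|| = 10

Note R = 10·U where U is the unit right shift (U x)_k = x_{k-1} (with x_0 := 0); so ||R|| = 10||U|| and sigma(R) = 10·sigma(U). ||R x||^2 = sum_{k≥1} |10x_k|^2 = 100||x||^2, so ||R|| = 10 and sigma(R) ⊂ {|z| ≤ 10}. For any |lambda| < 10, the equation (R - lambda I) x = 0 forces x_1 = 0, then 10x_k = lambda x_{k+1} ⇒ x = 0, so R has no eigenvalues. But (R - lambda I) is not surjective for |lambda| < 10: solving (R - lambda I) x = e_1 would require x_n proportional to (lambda/10)^(-n), which is not in l^2. So every |lambda| < 10 lies in the residual spectrum. The boundary |lambda| = 10 is in the approximate point spectrum (the spectrum is closed). Hence sigma(R) is the closed disk of radius 10.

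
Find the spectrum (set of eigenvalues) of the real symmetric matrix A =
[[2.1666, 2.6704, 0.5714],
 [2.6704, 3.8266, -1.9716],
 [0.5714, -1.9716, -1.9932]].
sigma(A) ≈ {-3, 1, 6}

A is real symmetric, so its spectrum consists of real eigenvalues. Expanding the characteristic polynomial of the displayed matrix gives
  det(λ I - A) = p(λ) = λ^3 + (-4)λ^2 + (-15)λ + (18).
Solving p(λ) = 0 yields eigenvalues ≈ -3, 1, 6. (A is shown rounded to 4 decimals, so these recover the underlying integer eigenvalues to within that precision.)
Verification: the trace of A = 4 equals the sum of eigenvalues 4, and det(A) ≈ -17.9997 matches the eigenvalue product -18.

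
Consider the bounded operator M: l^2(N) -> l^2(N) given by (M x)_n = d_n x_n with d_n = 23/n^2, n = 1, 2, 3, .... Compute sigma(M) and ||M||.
sigma(M) = {23/n^2 : n ≥ 1} ∪ {0}; ||M|| = 23

A bounded diagonal operator on l^2 with diagonal entries d_n has spectrum equal to the closure of {d_n : n ≥ 1}: every d_n is an eigenvalue (with eigenvector e_n), so {d_n} ⊂ sigma(M); the spectrum is closed, so its closure is too; and for lambda not in the closure, (M - lambda I) has bounded inverse (the diagonal entries 1/(d_n - lambda) are bounded). For our sequence d_n = 23/n^2, n = 1, 2, 3, ...:
  - {d_n} = {23/n^2 : n ≥ 1}; the only limit point is 0
  - closure = {23/n^2 : n ≥ 1} ∪ {0}
For the norm: a diagonal operator has ||M|| = sup_n |d_n|. Here d_n = 23/n^2 is positive and decreasing, so sup_n |d_n| = d_1 = 23. So ||M|| = 23.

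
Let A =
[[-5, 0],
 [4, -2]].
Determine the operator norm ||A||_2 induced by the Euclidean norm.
||A||_2 = sqrt((45 + sqrt(1625))/2) ≈ 6.5311 (= sqrt(largest eigenvalue of A^T A))

||A||_2 = sigma_max(A) = sqrt(lambda_max(A^T A)). Form the symmetric matrix M = A^T A =
[[41, -8],
 [-8, 4]].
Its characteristic polynomial (trace, determinant of M give the coefficients) is
  p(λ) = det(λ I - M) = λ^2 - 45λ + 100.
For λ^2 - 45λ + 100 the discriminant is 1625. It is nonnegative but not a perfect square, so the roots are real and irrational: λ = (45 ± sqrt(1625))/2 ≈ 42.6556, 2.3444.
So the eigenvalues of A^T A are ≈ 2.3444, 42.6556 (all ≥ 0, as they must be for A^T A). The largest is λ_max = (45 + sqrt(1625))/2 ≈ 42.6556, hence ||A||_2 = sqrt(λ_max) = sqrt((45 + sqrt(1625))/2) ≈ 6.5311.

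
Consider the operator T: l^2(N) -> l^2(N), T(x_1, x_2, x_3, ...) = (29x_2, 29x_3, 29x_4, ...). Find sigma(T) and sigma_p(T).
sigma(T) = closed disk {z in C : |z| ≤ 29}; sigma_p(T) = open disk {z in C : |z| < 29}

Note T = 29·V where V is the unit left shift (V x)_k = x_{k+1}; so sigma(T) = 29·sigma(V) and ||T|| = 29||V||. ||T x||^2 = 841sum_{k≥2} |x_k|^2 ≤ 841||x||^2, with equality on {x : x_1 = 0}, so ||T|| = 29. For any lambda with |lambda| < 29, set r = lambda/29 (|r| < 1); the vector x = (1, r, r^2, ...) is in l^2 and satisfies T x = 29(r, r^2, ...) = lambda x, so lambda is an eigenvalue. On the boundary |lambda| = 29 the geometric series diverges, so no l^2 eigenvector exists, but these lambda lie in the approximate point spectrum. Hence sigma(T) is the closed disk of radius 29 and sigma_p(T) is the open disk.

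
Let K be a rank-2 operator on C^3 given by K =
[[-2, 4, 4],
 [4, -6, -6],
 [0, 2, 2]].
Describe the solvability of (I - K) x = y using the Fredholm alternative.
(I - K) is invertible (det(I - K) = -1 ≠ 0), so for every y in C^3 the equation (I - K) x = y has a unique solution.

K has rank 2 and factors as K = U V^T = u1 v1^T + u2 v2^T with u1 = (2, -2, 2), v1 = (-1, 2, 2), u2 = (0, -2, -2), v2 = (-1, 1, 1) (multiplying out reproduces the displayed K). The nonzero eigenvalues of U V^T coincide with those of the 2 x 2 matrix G = V^T U = [[v1·u1, v1·u2], [v2·u1, v2·u2]] = [[-2, -8], [-2, -4]], and by the Sylvester determinant identity det(I_3 - U V^T) = det(I_2 - V^T U) = det([[3, 8], [2, 5]]) = (3)(5) - (8)(2) = -1. (Direct check: I - K =
[[3, -4, -4],
 [-4, 7, 6],
 [0, -2, -1]]
has determinant -1.) The finite-dimensional Fredholm alternative says: either (I - K) is invertible, or ker(I - K) ≠ {0} and then range(I - K) = ker((I - K)^*)^⊥, with dim ker(I - K) = dim ker((I - K)^*). Since det(I - K) ≠ 0, 1 is not an eigenvalue of K and ker(I - K) = {0}, so we are in the first case: for every y there is a unique x = (I - K)^(-1) y. (Explicitly, by the Woodbury identity, (I - U V^T)^(-1) = I + U (I_2 - G)^(-1) V^T.)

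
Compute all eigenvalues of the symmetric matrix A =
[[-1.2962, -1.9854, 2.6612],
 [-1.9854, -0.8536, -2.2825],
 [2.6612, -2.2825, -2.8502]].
sigma(A) ≈ {-5, -3, 3}

A is real symmetric, so its spectrum consists of real eigenvalues. Expanding the characteristic polynomial of the displayed matrix gives
  det(λ I - A) = p(λ) = λ^3 + (5)λ^2 + (-9)λ + (-44.9989).
Solving p(λ) = 0 yields eigenvalues ≈ -5, -3, 3. (A is shown rounded to 4 decimals, so these recover the underlying integer eigenvalues to within that precision.)
Verification: the trace of A = -5 equals the sum of eigenvalues -5, and det(A) ≈ 44.9989 matches the eigenvalue product 45.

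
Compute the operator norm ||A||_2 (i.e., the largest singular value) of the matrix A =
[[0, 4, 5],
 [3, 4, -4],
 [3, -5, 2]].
||A||_2 ≈ 7.713 (= sqrt(largest eigenvalue of A^T A))

||A||_2 = sigma_max(A) = sqrt(lambda_max(A^T A)). Form the symmetric matrix M = A^T A =
[[18, -3, -6],
 [-3, 57, -6],
 [-6, -6, 45]].
Its characteristic polynomial (trace, sum of principal 2x2 minors, determinant of M give the coefficients) is
  p(λ) = det(λ I - M) = λ^3 - 120λ^2 + 4320λ - 42849.
No integer candidate from the rational root theorem (±divisors of 42849) is a root, so the roots are irrational. The cubic discriminant is Δ = 339595173 > 0, so there are three distinct real roots. p(16) = -353 and p(17) = 824 have opposite signs, so a root lies in (16, 17); Newton's method refines it to λ ≈ 16.2876. p(44) = 95 and p(45) = -324 have opposite signs, so a root lies in (44, 45); Newton's method refines it to λ ≈ 44.2213. p(59) = -310 and p(60) = 351 have opposite signs, so a root lies in (59, 60); Newton's method refines it to λ ≈ 59.4911. Check (Vieta): the three roots sum to 120, matching tr M = 120.
So the eigenvalues of A^T A are ≈ 16.2876, 44.2213, 59.4911 (all ≥ 0, as they must be for A^T A). The largest is λ_max ≈ 59.4911, hence ||A||_2 = sqrt(λ_max) ≈ 7.713.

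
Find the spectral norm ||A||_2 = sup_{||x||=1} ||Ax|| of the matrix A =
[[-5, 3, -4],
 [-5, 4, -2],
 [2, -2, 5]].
||A||_2 ≈ 10.822 (= sqrt(largest eigenvalue of A^T A))

||A||_2 = sigma_max(A) = sqrt(lambda_max(A^T A)). Form the symmetric matrix M = A^T A =
[[54, -39, 40],
 [-39, 29, -30],
 [40, -30, 45]].
Its characteristic polynomial (trace, sum of principal 2x2 minors, determinant of M give the coefficients) is
  p(λ) = det(λ I - M) = λ^3 - 128λ^2 + 1280λ - 625.
No integer candidate from the rational root theorem (±divisors of 625) is a root, so the roots are irrational. The cubic discriminant is Δ = 15044710725 > 0, so there are three distinct real roots. p(0) = -625 and p(1) = 528 have opposite signs, so a root lies in (0, 1); Newton's method refines it to λ ≈ 0.5147. p(10) = 375 and p(11) = -702 have opposite signs, so a root lies in (10, 11); Newton's method refines it to λ ≈ 10.3691. p(117) = -1444 and p(118) = 11175 have opposite signs, so a root lies in (117, 118); Newton's method refines it to λ ≈ 117.1163. Check (Vieta): the three roots sum to 128, matching tr M = 128.
So the eigenvalues of A^T A are ≈ 0.5147, 10.3691, 117.1163 (all ≥ 0, as they must be for A^T A). The largest is λ_max ≈ 117.1163, hence ||A||_2 = sqrt(λ_max) ≈ 10.822.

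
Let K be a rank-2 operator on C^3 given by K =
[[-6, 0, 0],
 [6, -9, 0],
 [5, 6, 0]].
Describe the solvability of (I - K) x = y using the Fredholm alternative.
(I - K) is invertible (det(I - K) = 70 ≠ 0), so for every y in C^3 the equation (I - K) x = y has a unique solution.

K has rank 2 and factors as K = U V^T = u1 v1^T + u2 v2^T with u1 = (-2, 0, 3), v1 = (1, 3, 0), u2 = (2, -3, -1), v2 = (-2, 3, 0) (multiplying out reproduces the displayed K). The nonzero eigenvalues of U V^T coincide with those of the 2 x 2 matrix G = V^T U = [[v1·u1, v1·u2], [v2·u1, v2·u2]] = [[-2, -7], [4, -13]], and by the Sylvester determinant identity det(I_3 - U V^T) = det(I_2 - V^T U) = det([[3, 7], [-4, 14]]) = (3)(14) - (7)(-4) = 70. (Direct check: I - K =
[[7, 0, 0],
 [-6, 10, 0],
 [-5, -6, 1]]
has determinant 70.) The finite-dimensional Fredholm alternative says: either (I - K) is invertible, or ker(I - K) ≠ {0} and then range(I - K) = ker((I - K)^*)^⊥, with dim ker(I - K) = dim ker((I - K)^*). Since det(I - K) ≠ 0, 1 is not an eigenvalue of K and ker(I - K) = {0}, so we are in the first case: for every y there is a unique x = (I - K)^(-1) y. (Explicitly, by the Woodbury identity, (I - U V^T)^(-1) = I + U (I_2 - G)^(-1) V^T.)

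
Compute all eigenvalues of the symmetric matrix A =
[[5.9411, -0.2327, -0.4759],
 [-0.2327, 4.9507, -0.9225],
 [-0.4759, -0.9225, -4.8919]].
sigma(A) ≈ {-5, 5, 6}

A is real symmetric, so its spectrum consists of real eigenvalues. Expanding the characteristic polynomial of the displayed matrix gives
  det(λ I - A) = p(λ) = λ^3 + (-6)λ^2 + (-25)λ + (150).
Solving p(λ) = 0 yields eigenvalues ≈ -5, 5, 6. (A is shown rounded to 4 decimals, so these recover the underlying integer eigenvalues to within that precision.)
Verification: the trace of A = 6 equals the sum of eigenvalues 6, and det(A) ≈ -150.0001 matches the eigenvalue product -150.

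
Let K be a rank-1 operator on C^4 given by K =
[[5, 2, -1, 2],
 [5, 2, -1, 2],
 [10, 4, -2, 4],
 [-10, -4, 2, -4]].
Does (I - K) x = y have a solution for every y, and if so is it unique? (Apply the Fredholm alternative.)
(I - K) is singular (det(I - K) = 0, i.e. 1 ∈ sigma(K)). (I - K) x = y is solvable iff y ⊥ ker((I - K)^*) = span{(5, 2, -1, 2)}, i.e. iff 5y_1 + 2y_2 - y_3 + 2y_4 = 0. When solvable, the solutions are x = y + c·(1, 1, 2, -2), c arbitrary (ker(I - K) = span{(1, 1, 2, -2)}, dimension 1).

K has rank 1, so it is an outer product K = u v^T: every row of K is a multiple of one row vector. Reading off the entries, u = (1, 1, 2, -2) and v = (5, 2, -1, 2) (row i of K equals u_i·v^T). A rank-one matrix u v^T satisfies K u = u (v·u) and kills the (3)-dimensional subspace v^⊥, so its characteristic polynomial is lambda^3 (lambda - v·u) with v·u = tr K = 1. Hence the eigenvalues of I - K are 1 (multiplicity 3) and 1 - (1) = 0, so det(I - K) = 0. (Direct check: I - K =
[[-4, -2, 1, -2],
 [-5, -1, 1, -2],
 [-10, -4, 3, -4],
 [10, 4, -2, 5]]
has determinant 0.) So 1 is an eigenvalue of K and (I - K) is not invertible. The finite-dimensional Fredholm alternative says: either (I - K) is invertible, or ker(I - K) ≠ {0} and then range(I - K) = ker((I - K)^*)^⊥, with dim ker(I - K) = dim ker((I - K)^*). We are in the second case, so we need both kernels. Kernel of I - K: (I - K) u = u - u (v·u) = u - u = 0, so ker(I - K) = span{u} = span{(1, 1, 2, -2)} (it is exactly 1-dimensional because rank(I - K) = 3). Kernel of the adjoint: K is real, so (I - K)^* = I - K^T = I - v u^T, and (I - v u^T) v = v - v (u·v) = 0; hence ker((I - K)^*) = span{v} = span{(5, 2, -1, 2)}. Therefore (I - K) x = y is solvable iff <y, v> = 0, i.e. iff 5y_1 + 2y_2 - y_3 + 2y_4 = 0. When this holds, K y = u (v·y) = 0, so (I - K) y = y and x = y is a particular solution; the full solution set is the line x = y + c·u = y + c·(1, 1, 2, -2), c ∈ C.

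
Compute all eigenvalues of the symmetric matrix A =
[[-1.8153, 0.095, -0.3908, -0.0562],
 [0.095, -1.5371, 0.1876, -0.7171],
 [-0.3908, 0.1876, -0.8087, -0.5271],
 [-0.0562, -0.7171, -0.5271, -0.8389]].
sigma(A) ≈ {-2, -1, 0} (-2 with multiplicity 2)

A is real symmetric, so its spectrum consists of real eigenvalues. Expanding the characteristic polynomial of the displayed matrix gives
  det(λ I - A) = p(λ) = λ^4 + (5)λ^3 + (8)λ^2 + (4)λ + (0).
Solving p(λ) = 0 yields eigenvalues ≈ -2, -2, -1, 0. (A is shown rounded to 4 decimals, so these recover the underlying integer eigenvalues to within that precision.)
Verification: the trace of A = -5 equals the sum of eigenvalues -5, and det(A) ≈ -0.0000 matches the eigenvalue product 0.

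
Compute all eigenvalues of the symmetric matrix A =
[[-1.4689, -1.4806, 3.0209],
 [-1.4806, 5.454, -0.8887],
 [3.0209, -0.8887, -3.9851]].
sigma(A) ≈ {-6, 0, 6}

A is real symmetric, so its spectrum consists of real eigenvalues. Expanding the characteristic polynomial of the displayed matrix gives
  det(λ I - A) = p(λ) = λ^3 + (0)λ^2 + (-36)λ + (0).
Solving p(λ) = 0 yields eigenvalues ≈ -6, 0, 6. (A is shown rounded to 4 decimals, so these recover the underlying integer eigenvalues to within that precision.)
Verification: the trace of A = 0 equals the sum of eigenvalues 0, and det(A) ≈ -0.0001 matches the eigenvalue product 0.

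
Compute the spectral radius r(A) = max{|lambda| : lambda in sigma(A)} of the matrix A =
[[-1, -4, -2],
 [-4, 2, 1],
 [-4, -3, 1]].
r(A) ≈ 4.7063

The eigenvalues of A are the roots of its characteristic polynomial. With M = A (coefficients from the trace, the sum of principal 2x2 minors, and det A):
  p(λ) = det(λ I - M) = λ^3 - 2λ^2 - 22λ + 45.
No integer candidate from the rational root theorem (±divisors of 45) is a root, so the roots are irrational. The cubic discriminant is Δ = 26933 > 0, so there are three distinct real roots. p(-5) = -20 and p(-4) = 37 have opposite signs, so a root lies in (-5, -4); Newton's method refines it to λ ≈ -4.7063. p(2) = 1 and p(3) = -12 have opposite signs, so a root lies in (2, 3); Newton's method refines it to λ ≈ 2.0563. p(4) = -11 and p(5) = 10 have opposite signs, so a root lies in (4, 5); Newton's method refines it to λ ≈ 4.65. Check (Vieta): the three roots sum to 2, matching tr M = 2.
Thus the eigenvalues (to 4 decimals) are -4.7063 (modulus 4.7063); 2.0563 (modulus 2.0563); 4.65 (modulus 4.65). The spectral radius is the largest modulus: r(A) ≈ 4.7063. (Cross-check: r(A) ≤ ||A||_2 ≈ 6.2652; equality holds whenever A is normal, though it can also hold for some non-normal A.)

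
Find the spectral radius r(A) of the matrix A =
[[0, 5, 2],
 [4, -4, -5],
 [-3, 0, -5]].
r(A) ≈ 6.7935

The eigenvalues of A are the roots of its characteristic polynomial. With M = A (coefficients from the trace, the sum of principal 2x2 minors, and det A):
  p(λ) = det(λ I - M) = λ^3 + 9λ^2 + 6λ - 151.
No integer candidate from the rational root theorem (±divisors of 151) is a root, so the roots are irrational. The cubic discriminant is Δ = -320031 < 0, so there is one real root and a complex-conjugate pair. p(3) = -25 and p(4) = 81 have opposite signs, so a root lies in (3, 4); Newton's method refines it to λ ≈ 3.2718. Dividing out (λ - (3.2718)) leaves approximately λ^2 + 12.2718λ + 46.1514. For λ^2 + 12.2718λ + 46.1514 the discriminant is -34.0078. It is negative, so the remaining roots are the complex-conjugate pair λ ≈ -6.1359 ± 2.9158i. Their product equals the constant term, so |λ|^2 ≈ 46.1514 and |λ| ≈ 6.7935.
Thus the eigenvalues (to 4 decimals) are 3.2718 (modulus 3.2718); -6.1359 ± 2.9158i (modulus 6.7935). The spectral radius is the largest modulus: r(A) ≈ 6.7935. (Cross-check: r(A) ≤ ||A||_2 ≈ 9.039; equality holds whenever A is normal, though it can also hold for some non-normal A.)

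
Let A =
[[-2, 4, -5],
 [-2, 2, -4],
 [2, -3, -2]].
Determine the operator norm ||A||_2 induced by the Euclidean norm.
||A||_2 ≈ 8.2994 (= sqrt(largest eigenvalue of A^T A))

||A||_2 = sigma_max(A) = sqrt(lambda_max(A^T A)). Form the symmetric matrix M = A^T A =
[[12, -18, 14],
 [-18, 29, -22],
 [14, -22, 45]].
Its characteristic polynomial (trace, sum of principal 2x2 minors, determinant of M give the coefficients) is
  p(λ) = det(λ I - M) = λ^3 - 86λ^2 + 1189λ - 676.
No integer candidate from the rational root theorem (±divisors of 676) is a root, so the roots are irrational. The cubic discriminant is Δ = 3244216336 > 0, so there are three distinct real roots. p(0) = -676 and p(1) = 428 have opposite signs, so a root lies in (0, 1); Newton's method refines it to λ ≈ 0.5939. p(16) = 428 and p(17) = -404 have opposite signs, so a root lies in (16, 17); Newton's method refines it to λ ≈ 16.5254. p(68) = -3056 and p(69) = 428 have opposite signs, so a root lies in (68, 69); Newton's method refines it to λ ≈ 68.8808. Check (Vieta): the three roots sum to 86, matching tr M = 86.
So the eigenvalues of A^T A are ≈ 0.5939, 16.5254, 68.8808 (all ≥ 0, as they must be for A^T A). The largest is λ_max ≈ 68.8808, hence ||A||_2 = sqrt(λ_max) ≈ 8.2994.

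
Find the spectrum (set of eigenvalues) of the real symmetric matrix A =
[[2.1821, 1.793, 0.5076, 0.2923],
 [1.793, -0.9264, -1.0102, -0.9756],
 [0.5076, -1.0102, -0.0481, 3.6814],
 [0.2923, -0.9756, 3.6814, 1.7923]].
sigma(A) ≈ {-3, -2, 3, 5}

A is real symmetric, so its spectrum consists of real eigenvalues. Expanding the characteristic polynomial of the displayed matrix gives
  det(λ I - A) = p(λ) = λ^4 + (-3)λ^3 + (-19)λ^2 + (27)λ + (90.0022).
Solving p(λ) = 0 yields eigenvalues ≈ -3, -2, 3, 5. (A is shown rounded to 4 decimals, so these recover the underlying integer eigenvalues to within that precision.)
Verification: the trace of A = 3 equals the sum of eigenvalues 3, and det(A) ≈ 90.0022 matches the eigenvalue product 90.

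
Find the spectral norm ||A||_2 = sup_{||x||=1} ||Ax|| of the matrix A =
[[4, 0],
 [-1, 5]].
||A||_2 = sqrt((42 + sqrt(164))/2) ≈ 5.2348 (= sqrt(largest eigenvalue of A^T A))

||A||_2 = sigma_max(A) = sqrt(lambda_max(A^T A)). Form the symmetric matrix M = A^T A =
[[17, -5],
 [-5, 25]].
Its characteristic polynomial (trace, determinant of M give the coefficients) is
  p(λ) = det(λ I - M) = λ^2 - 42λ + 400.
For λ^2 - 42λ + 400 the discriminant is 164. It is nonnegative but not a perfect square, so the roots are real and irrational: λ = (42 ± sqrt(164))/2 ≈ 27.4031, 14.5969.
So the eigenvalues of A^T A are ≈ 14.5969, 27.4031 (all ≥ 0, as they must be for A^T A). The largest is λ_max = (42 + sqrt(164))/2 ≈ 27.4031, hence ||A||_2 = sqrt(λ_max) = sqrt((42 + sqrt(164))/2) ≈ 5.2348.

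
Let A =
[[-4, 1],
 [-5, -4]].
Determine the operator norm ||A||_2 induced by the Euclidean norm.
||A||_2 = 7 (= sqrt(largest eigenvalue of A^T A))

||A||_2 = sigma_max(A) = sqrt(lambda_max(A^T A)). Form the symmetric matrix M = A^T A =
[[41, 16],
 [16, 17]].
Its characteristic polynomial (trace, determinant of M give the coefficients) is
  p(λ) = det(λ I - M) = λ^2 - 58λ + 441.
For λ^2 - 58λ + 441 the discriminant is 1600. It is a perfect square (40^2), so the roots are rational: λ = (58 ± 40)/2 = 49, 9.
So the eigenvalues of A^T A are ≈ 9, 49 (all ≥ 0, as they must be for A^T A). The largest is λ_max = 49, hence ||A||_2 = sqrt(λ_max) = 7.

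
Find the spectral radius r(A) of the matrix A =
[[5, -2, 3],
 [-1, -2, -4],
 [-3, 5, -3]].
r(A) ≈ 4.6369

The eigenvalues of A are the roots of its characteristic polynomial. With M = A (coefficients from the trace, the sum of principal 2x2 minors, and det A):
  p(λ) = det(λ I - M) = λ^3 + 8λ - 79.
No integer candidate from the rational root theorem (±divisors of 79) is a root, so the roots are irrational. The cubic discriminant is Δ = -170555 < 0, so there is one real root and a complex-conjugate pair. p(3) = -28 and p(4) = 17 have opposite signs, so a root lies in (3, 4); Newton's method refines it to λ ≈ 3.6743. Dividing out (λ - (3.6743)) leaves approximately λ^2 + 3.6743λ + 21.5006. For λ^2 + 3.6743λ + 21.5006 the discriminant is -72.5018. It is negative, so the remaining roots are the complex-conjugate pair λ ≈ -1.8372 ± 4.2574i. Their product equals the constant term, so |λ|^2 ≈ 21.5006 and |λ| ≈ 4.6369.
Thus the eigenvalues (to 4 decimals) are 3.6743 (modulus 3.6743); -1.8372 ± 4.2574i (modulus 4.6369). The spectral radius is the largest modulus: r(A) ≈ 4.6369. (Cross-check: r(A) ≤ ||A||_2 ≈ 8.7974; equality holds whenever A is normal, though it can also hold for some non-normal A.)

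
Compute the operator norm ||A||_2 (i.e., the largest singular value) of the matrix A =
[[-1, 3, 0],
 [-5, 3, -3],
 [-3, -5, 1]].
||A||_2 ≈ 7.178 (= sqrt(largest eigenvalue of A^T A))

||A||_2 = sigma_max(A) = sqrt(lambda_max(A^T A)). Form the symmetric matrix M = A^T A =
[[35, -3, 12],
 [-3, 43, -14],
 [12, -14, 10]].
Its characteristic polynomial (trace, sum of principal 2x2 minors, determinant of M give the coefficients) is
  p(λ) = det(λ I - M) = λ^3 - 88λ^2 + 1936λ - 2916.
No integer candidate from the rational root theorem (±divisors of 2916) is a root, so the roots are irrational. The cubic discriminant is Δ = 764003664 > 0, so there are three distinct real roots. p(1) = -1067 and p(2) = 612 have opposite signs, so a root lies in (1, 2); Newton's method refines it to λ ≈ 1.6238. p(34) = 484 and p(35) = -81 have opposite signs, so a root lies in (34, 35); Newton's method refines it to λ ≈ 34.8531. p(51) = -417 and p(52) = 412 have opposite signs, so a root lies in (51, 52); Newton's method refines it to λ ≈ 51.523. Check (Vieta): the three roots sum to 88, matching tr M = 88.
So the eigenvalues of A^T A are ≈ 1.6238, 34.8531, 51.523 (all ≥ 0, as they must be for A^T A). The largest is λ_max ≈ 51.523, hence ||A||_2 = sqrt(λ_max) ≈ 7.178.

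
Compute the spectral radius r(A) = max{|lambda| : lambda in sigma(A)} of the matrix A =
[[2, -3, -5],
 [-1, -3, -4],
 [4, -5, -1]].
r(A) ≈ 5.5985

The eigenvalues of A are the roots of its characteristic polynomial. With M = A (coefficients from the trace, the sum of principal 2x2 minors, and det A):
  p(λ) = det(λ I - M) = λ^3 + 2λ^2 - 8λ + 68.
No integer candidate from the rational root theorem (±divisors of 68) is a root, so the roots are irrational. The cubic discriminant is Δ = -144304 < 0, so there is one real root and a complex-conjugate pair. p(-6) = -28 and p(-5) = 33 have opposite signs, so a root lies in (-6, -5); Newton's method refines it to λ ≈ -5.5985. Dividing out (λ - (-5.5985)) leaves approximately λ^2 - 3.5985λ + 12.1461. For λ^2 - 3.5985λ + 12.1461 the discriminant is -35.6354. It is negative, so the remaining roots are the complex-conjugate pair λ ≈ 1.7992 ± 2.9848i. Their product equals the constant term, so |λ|^2 ≈ 12.1461 and |λ| ≈ 3.4851.
Thus the eigenvalues (to 4 decimals) are -5.5985 (modulus 5.5985); 1.7992 ± 2.9848i (modulus 3.4851). The spectral radius is the largest modulus: r(A) ≈ 5.5985. (Cross-check: r(A) ≤ ||A||_2 ≈ 9.1344; equality holds whenever A is normal, though it can also hold for some non-normal A.)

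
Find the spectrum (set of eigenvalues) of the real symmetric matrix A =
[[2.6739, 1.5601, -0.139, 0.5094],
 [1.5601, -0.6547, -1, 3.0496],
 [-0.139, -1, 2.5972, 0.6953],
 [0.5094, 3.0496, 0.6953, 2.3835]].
sigma(A) ≈ {-3, 2, 3, 5}

A is real symmetric, so its spectrum consists of real eigenvalues. Expanding the characteristic polynomial of the displayed matrix gives
  det(λ I - A) = p(λ) = λ^4 + (-7)λ^3 + (1)λ^2 + (62.9986)λ + (-89.9974).
Solving p(λ) = 0 yields eigenvalues ≈ -3, 2, 3, 5. (A is shown rounded to 4 decimals, so these recover the underlying integer eigenvalues to within that precision.)
Verification: the trace of A = 7 equals the sum of eigenvalues 7, and det(A) ≈ -89.9974 matches the eigenvalue product -90.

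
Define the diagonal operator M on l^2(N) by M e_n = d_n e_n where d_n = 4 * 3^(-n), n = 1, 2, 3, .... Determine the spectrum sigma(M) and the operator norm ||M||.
sigma(M) = {4 * 3^(-n) : n ≥ 1} ∪ {0}; ||M|| = 4/3

A bounded diagonal operator on l^2 with diagonal entries d_n has spectrum equal to the closure of {d_n : n ≥ 1}: every d_n is an eigenvalue (with eigenvector e_n), so {d_n} ⊂ sigma(M); the spectrum is closed, so its closure is too; and for lambda not in the closure, (M - lambda I) has bounded inverse (the diagonal entries 1/(d_n - lambda) are bounded). For our sequence d_n = 4 * 3^(-n), n = 1, 2, 3, ...:
  - {d_n} = {4 * 3^(-n) : n ≥ 1}; the only limit point is 0
  - closure = {4 * 3^(-n) : n ≥ 1} ∪ {0}
For the norm: a diagonal operator has ||M|| = sup_n |d_n|. Here d_n = 4 * 3^(-n) is positive and decreasing, so sup_n |d_n| = d_1 = 4/3. So ||M|| = 4/3.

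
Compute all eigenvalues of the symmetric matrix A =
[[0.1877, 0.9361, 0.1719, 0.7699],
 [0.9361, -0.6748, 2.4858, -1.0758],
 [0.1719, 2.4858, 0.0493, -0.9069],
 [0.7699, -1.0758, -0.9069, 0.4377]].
sigma(A) ≈ {-3, -1, 1, 3}

A is real symmetric, so its spectrum consists of real eigenvalues. Expanding the characteristic polynomial of the displayed matrix gives
  det(λ I - A) = p(λ) = λ^4 + (0)λ^3 + (-10)λ^2 + (0)λ + (9).
Solving p(λ) = 0 yields eigenvalues ≈ -3, -1, 1, 3. (A is shown rounded to 4 decimals, so these recover the underlying integer eigenvalues to within that precision.)
Verification: the trace of A = 0 equals the sum of eigenvalues 0, and det(A) ≈ 8.9997 matches the eigenvalue product 9.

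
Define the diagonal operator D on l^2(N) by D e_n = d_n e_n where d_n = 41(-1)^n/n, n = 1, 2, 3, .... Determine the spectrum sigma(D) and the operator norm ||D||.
sigma(D) = {41(-1)^n/n : n ≥ 1} ∪ {0}; ||D|| = 41

A bounded diagonal operator on l^2 with diagonal entries d_n has spectrum equal to the closure of {d_n : n ≥ 1}: every d_n is an eigenvalue (with eigenvector e_n), so {d_n} ⊂ sigma(D); the spectrum is closed, so its closure is too; and for lambda not in the closure, (D - lambda I) has bounded inverse (the diagonal entries 1/(d_n - lambda) are bounded). For our sequence d_n = 41(-1)^n/n, n = 1, 2, 3, ...:
  - {d_n} = {41(-1)^n/n : n ≥ 1}; the only limit point is 0
  - closure = {41(-1)^n/n : n ≥ 1} ∪ {0}
For the norm: a diagonal operator has ||D|| = sup_n |d_n|. Here |d_n| = 41/n is decreasing, so sup_n |d_n| = |d_1| = 41. So ||D|| = 41.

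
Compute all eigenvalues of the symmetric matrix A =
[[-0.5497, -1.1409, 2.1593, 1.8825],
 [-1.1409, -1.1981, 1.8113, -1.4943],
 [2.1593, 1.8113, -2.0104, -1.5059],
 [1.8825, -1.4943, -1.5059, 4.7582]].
sigma(A) ≈ {-5, -1, 1, 6}

A is real symmetric, so its spectrum consists of real eigenvalues. Expanding the characteristic polynomial of the displayed matrix gives
  det(λ I - A) = p(λ) = λ^4 + (-1)λ^3 + (-31)λ^2 + (1)λ + (29.9989).
Solving p(λ) = 0 yields eigenvalues ≈ -5, -1, 1, 6. (A is shown rounded to 4 decimals, so these recover the underlying integer eigenvalues to within that precision.)
Verification: the trace of A = 1 equals the sum of eigenvalues 1, and det(A) ≈ 29.9989 matches the eigenvalue product 30.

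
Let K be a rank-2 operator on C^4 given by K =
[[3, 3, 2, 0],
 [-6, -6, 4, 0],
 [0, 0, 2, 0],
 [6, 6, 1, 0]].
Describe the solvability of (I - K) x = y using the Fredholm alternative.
(I - K) is invertible (det(I - K) = -4 ≠ 0), so for every y in C^4 the equation (I - K) x = y has a unique solution.

K has rank 2 and factors as K = U V^T = u1 v1^T + u2 v2^T with u1 = (-3, -2, -2, -3), v1 = (0, 0, -1, 0), u2 = (1, -2, 0, 2), v2 = (3, 3, -1, 0) (multiplying out reproduces the displayed K). The nonzero eigenvalues of U V^T coincide with those of the 2 x 2 matrix G = V^T U = [[v1·u1, v1·u2], [v2·u1, v2·u2]] = [[2, 0], [-13, -3]], and by the Sylvester determinant identity det(I_4 - U V^T) = det(I_2 - V^T U) = det([[-1, 0], [13, 4]]) = (-1)(4) - (0)(13) = -4. (Direct check: I - K =
[[-2, -3, -2, 0],
 [6, 7, -4, 0],
 [0, 0, -1, 0],
 [-6, -6, -1, 1]]
has determinant -4.) The finite-dimensional Fredholm alternative says: either (I - K) is invertible, or ker(I - K) ≠ {0} and then range(I - K) = ker((I - K)^*)^⊥, with dim ker(I - K) = dim ker((I - K)^*). Since det(I - K) ≠ 0, 1 is not an eigenvalue of K and ker(I - K) = {0}, so we are in the first case: for every y there is a unique x = (I - K)^(-1) y. (Explicitly, by the Woodbury identity, (I - U V^T)^(-1) = I + U (I_2 - G)^(-1) V^T.)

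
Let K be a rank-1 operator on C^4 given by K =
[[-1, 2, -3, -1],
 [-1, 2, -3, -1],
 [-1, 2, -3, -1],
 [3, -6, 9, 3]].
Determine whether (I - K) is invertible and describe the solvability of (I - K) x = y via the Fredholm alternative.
(I - K) is singular (det(I - K) = 0, i.e. 1 ∈ sigma(K)). (I - K) x = y is solvable iff y ⊥ ker((I - K)^*) = span{(-1, 2, -3, -1)}, i.e. iff -y_1 + 2y_2 - 3y_3 - y_4 = 0. When solvable, the solutions are x = y + c·(1, 1, 1, -3), c arbitrary (ker(I - K) = span{(1, 1, 1, -3)}, dimension 1).

K has rank 1, so it is an outer product K = u v^T: every row of K is a multiple of one row vector. Reading off the entries, u = (1, 1, 1, -3) and v = (-1, 2, -3, -1) (row i of K equals u_i·v^T). A rank-one matrix u v^T satisfies K u = u (v·u) and kills the (3)-dimensional subspace v^⊥, so its characteristic polynomial is lambda^3 (lambda - v·u) with v·u = tr K = 1. Hence the eigenvalues of I - K are 1 (multiplicity 3) and 1 - (1) = 0, so det(I - K) = 0. (Direct check: I - K =
[[2, -2, 3, 1],
 [1, -1, 3, 1],
 [1, -2, 4, 1],
 [-3, 6, -9, -2]]
has determinant 0.) So 1 is an eigenvalue of K and (I - K) is not invertible. The finite-dimensional Fredholm alternative says: either (I - K) is invertible, or ker(I - K) ≠ {0} and then range(I - K) = ker((I - K)^*)^⊥, with dim ker(I - K) = dim ker((I - K)^*). We are in the second case, so we need both kernels. Kernel of I - K: (I - K) u = u - u (v·u) = u - u = 0, so ker(I - K) = span{u} = span{(1, 1, 1, -3)} (it is exactly 1-dimensional because rank(I - K) = 3). Kernel of the adjoint: K is real, so (I - K)^* = I - K^T = I - v u^T, and (I - v u^T) v = v - v (u·v) = 0; hence ker((I - K)^*) = span{v} = span{(-1, 2, -3, -1)}. Therefore (I - K) x = y is solvable iff <y, v> = 0, i.e. iff -y_1 + 2y_2 - 3y_3 - y_4 = 0. When this holds, K y = u (v·y) = 0, so (I - K) y = y and x = y is a particular solution; the full solution set is the line x = y + c·u = y + c·(1, 1, 1, -3), c ∈ C.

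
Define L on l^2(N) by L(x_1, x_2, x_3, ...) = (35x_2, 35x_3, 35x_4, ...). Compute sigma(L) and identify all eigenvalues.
sigma(L) = closed disk {z in C : |z| ≤ 35}; sigma_p(L) = open disk {z in C : |z| < 35}

Note L = 35·V where V is the unit left shift (V x)_k = x_{k+1}; so sigma(L) = 35·sigma(V) and ||L|| = 35||V||. ||L x||^2 = 1225sum_{k≥2} |x_k|^2 ≤ 1225||x||^2, with equality on {x : x_1 = 0}, so ||L|| = 35. For any lambda with |lambda| < 35, set r = lambda/35 (|r| < 1); the vector x = (1, r, r^2, ...) is in l^2 and satisfies L x = 35(r, r^2, ...) = lambda x, so lambda is an eigenvalue. On the boundary |lambda| = 35 the geometric series diverges, so no l^2 eigenvector exists, but these lambda lie in the approximate point spectrum. Hence sigma(L) is the closed disk of radius 35 and sigma_p(L) is the open disk.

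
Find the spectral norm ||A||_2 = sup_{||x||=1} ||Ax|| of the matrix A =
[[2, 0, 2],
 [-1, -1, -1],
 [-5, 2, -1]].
||A||_2 ≈ 6.0101 (= sqrt(largest eigenvalue of A^T A))

||A||_2 = sigma_max(A) = sqrt(lambda_max(A^T A)). Form the symmetric matrix M = A^T A =
[[30, -9, 10],
 [-9, 5, -1],
 [10, -1, 6]].
Its characteristic polynomial (trace, sum of principal 2x2 minors, determinant of M give the coefficients) is
  p(λ) = det(λ I - M) = λ^3 - 41λ^2 + 178λ - 64.
No integer candidate from the rational root theorem (±divisors of 64) is a root, so the roots are irrational. The cubic discriminant is Δ = 21354724 > 0, so there are three distinct real roots. p(0) = -64 and p(1) = 74 have opposite signs, so a root lies in (0, 1); Newton's method refines it to λ ≈ 0.3952. p(4) = 56 and p(5) = -74 have opposite signs, so a root lies in (4, 5); Newton's method refines it to λ ≈ 4.4836. p(36) = -136 and p(37) = 1046 have opposite signs, so a root lies in (36, 37); Newton's method refines it to λ ≈ 36.1212. Check (Vieta): the three roots sum to 41, matching tr M = 41.
So the eigenvalues of A^T A are ≈ 0.3952, 4.4836, 36.1212 (all ≥ 0, as they must be for A^T A). The largest is λ_max ≈ 36.1212, hence ||A||_2 = sqrt(λ_max) ≈ 6.0101.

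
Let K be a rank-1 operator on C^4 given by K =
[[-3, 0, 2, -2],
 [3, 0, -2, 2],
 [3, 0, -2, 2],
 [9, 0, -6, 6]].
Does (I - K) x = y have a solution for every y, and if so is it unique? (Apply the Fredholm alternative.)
(I - K) is singular (det(I - K) = 0, i.e. 1 ∈ sigma(K)). (I - K) x = y is solvable iff y ⊥ ker((I - K)^*) = span{(-3, 0, 2, -2)}, i.e. iff -3y_1 + 2y_3 - 2y_4 = 0. When solvable, the solutions are x = y + c·(1, -1, -1, -3), c arbitrary (ker(I - K) = span{(1, -1, -1, -3)}, dimension 1).

K has rank 1, so it is an outer product K = u v^T: every row of K is a multiple of one row vector. Reading off the entries, u = (1, -1, -1, -3) and v = (-3, 0, 2, -2) (row i of K equals u_i·v^T). A rank-one matrix u v^T satisfies K u = u (v·u) and kills the (3)-dimensional subspace v^⊥, so its characteristic polynomial is lambda^3 (lambda - v·u) with v·u = tr K = 1. Hence the eigenvalues of I - K are 1 (multiplicity 3) and 1 - (1) = 0, so det(I - K) = 0. (Direct check: I - K =
[[4, 0, -2, 2],
 [-3, 1, 2, -2],
 [-3, 0, 3, -2],
 [-9, 0, 6, -5]]
has determinant 0.) So 1 is an eigenvalue of K and (I - K) is not invertible. The finite-dimensional Fredholm alternative says: either (I - K) is invertible, or ker(I - K) ≠ {0} and then range(I - K) = ker((I - K)^*)^⊥, with dim ker(I - K) = dim ker((I - K)^*). We are in the second case, so we need both kernels. Kernel of I - K: (I - K) u = u - u (v·u) = u - u = 0, so ker(I - K) = span{u} = span{(1, -1, -1, -3)} (it is exactly 1-dimensional because rank(I - K) = 3). Kernel of the adjoint: K is real, so (I - K)^* = I - K^T = I - v u^T, and (I - v u^T) v = v - v (u·v) = 0; hence ker((I - K)^*) = span{v} = span{(-3, 0, 2, -2)}. Therefore (I - K) x = y is solvable iff <y, v> = 0, i.e. iff -3y_1 + 2y_3 - 2y_4 = 0. When this holds, K y = u (v·y) = 0, so (I - K) y = y and x = y is a particular solution; the full solution set is the line x = y + c·u = y + c·(1, -1, -1, -3), c ∈ C.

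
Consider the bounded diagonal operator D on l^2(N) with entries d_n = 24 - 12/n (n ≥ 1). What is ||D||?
||D|| = 24

For a diagonal operator on l^2 with entries d_n, ||D|| = sup_n |d_n|. Here d_1 = 12, d_2 = 18, ..., and d_n = 24 - 12/n increases monotonically toward 24. All terms lie in [12, 24), so |d_n| = d_n and the supremum is the limit 24, which is not attained by any individual d_n. Hence ||D|| = 24.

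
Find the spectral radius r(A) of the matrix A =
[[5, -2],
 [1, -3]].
r(A) = (2 + sqrt(56))/2 ≈ 4.7417

The eigenvalues of A are the roots of its characteristic polynomial. With M = A (coefficients from the trace and determinant):
  p(λ) = det(λ I - M) = λ^2 - 2λ - 13.
For λ^2 - 2λ - 13 the discriminant is 56. It is nonnegative but not a perfect square, so the roots are real and irrational: λ = (2 ± sqrt(56))/2 ≈ 4.7417, -2.7417.
Thus the eigenvalues (to 4 decimals) are 4.7417 (modulus 4.7417); -2.7417 (modulus 2.7417). The spectral radius is the largest modulus: r(A) = (2 + sqrt(56))/2 ≈ 4.7417. (Cross-check: r(A) ≤ ||A||_2 ≈ 5.8339; equality holds whenever A is normal, though it can also hold for some non-normal A.)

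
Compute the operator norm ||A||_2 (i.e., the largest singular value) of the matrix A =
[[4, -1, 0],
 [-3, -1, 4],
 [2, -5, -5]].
||A||_2 ≈ 8.3934 (= sqrt(largest eigenvalue of A^T A))

||A||_2 = sigma_max(A) = sqrt(lambda_max(A^T A)). Form the symmetric matrix M = A^T A =
[[29, -11, -22],
 [-11, 27, 21],
 [-22, 21, 41]].
Its characteristic polynomial (trace, sum of principal 2x2 minors, determinant of M give the coefficients) is
  p(λ) = det(λ I - M) = λ^3 - 97λ^2 + 2033λ - 11449.
No integer candidate from the rational root theorem (±divisors of 11449) is a root, so the roots are irrational. The cubic discriminant is Δ = 581609200 > 0, so there are three distinct real roots. p(9) = -280 and p(10) = 181 have opposite signs, so a root lies in (9, 10); Newton's method refines it to λ ≈ 9.571. p(16) = 343 and p(17) = -8 have opposite signs, so a root lies in (16, 17); Newton's method refines it to λ ≈ 16.9799. p(70) = -1439 and p(71) = 1828 have opposite signs, so a root lies in (70, 71); Newton's method refines it to λ ≈ 70.4491. Check (Vieta): the three roots sum to 97, matching tr M = 97.
So the eigenvalues of A^T A are ≈ 9.571, 16.9799, 70.4491 (all ≥ 0, as they must be for A^T A). The largest is λ_max ≈ 70.4491, hence ||A||_2 = sqrt(λ_max) ≈ 8.3934.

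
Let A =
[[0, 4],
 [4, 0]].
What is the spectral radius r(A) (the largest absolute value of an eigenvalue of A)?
r(A) = 4

The eigenvalues of A are the roots of its characteristic polynomial. With M = A (coefficients from the trace and determinant):
  p(λ) = det(λ I - M) = λ^2 - 16.
For λ^2 - 16 the discriminant is 64. It is a perfect square (8^2), so the roots are rational: λ = (0 ± 8)/2 = 4, -4.
Thus the eigenvalues (to 4 decimals) are 4 (modulus 4); -4 (modulus 4). The spectral radius is the largest modulus: r(A) = 4. (Cross-check: r(A) ≤ ||A||_2 ≈ 4; equality holds whenever A is normal, though it can also hold for some non-normal A.)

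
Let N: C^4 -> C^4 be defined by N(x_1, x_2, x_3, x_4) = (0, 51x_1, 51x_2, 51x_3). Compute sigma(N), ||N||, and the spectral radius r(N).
sigma(N) = {0}; ||N|| = 51; r(N) = 0. (N is nilpotent with N^4 = 0.)

On C^4, N is a strictly lower-triangular matrix with 51 on the subdiagonal and zeros elsewhere, so its characteristic polynomial is lambda^4 and every eigenvalue is 0: sigma(N) = {0}. For the operator norm, N e_i = 51e_{i+1} for i = 1, ..., 3 and N e_4 = 0, so the singular values of N are 51 (with multiplicity 3) and 0; hence ||N|| = 51. The spectral radius r(N) = max|lambda| = 0. Note ||N|| > r(N) — characteristic of non-normal nilpotent operators. Indeed N^4 = 0.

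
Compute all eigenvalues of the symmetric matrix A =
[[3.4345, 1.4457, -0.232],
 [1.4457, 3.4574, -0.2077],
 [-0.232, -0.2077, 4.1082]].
sigma(A) ≈ {2, 4, 5}

A is real symmetric, so its spectrum consists of real eigenvalues. Expanding the characteristic polynomial of the displayed matrix gives
  det(λ I - A) = p(λ) = λ^3 + (-11)λ^2 + (38)λ + (-40.0013).
Solving p(λ) = 0 yields eigenvalues ≈ 2, 4, 5. (A is shown rounded to 4 decimals, so these recover the underlying integer eigenvalues to within that precision.)
Verification: the trace of A = 11 equals the sum of eigenvalues 11, and det(A) ≈ 40.0013 matches the eigenvalue product 40.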